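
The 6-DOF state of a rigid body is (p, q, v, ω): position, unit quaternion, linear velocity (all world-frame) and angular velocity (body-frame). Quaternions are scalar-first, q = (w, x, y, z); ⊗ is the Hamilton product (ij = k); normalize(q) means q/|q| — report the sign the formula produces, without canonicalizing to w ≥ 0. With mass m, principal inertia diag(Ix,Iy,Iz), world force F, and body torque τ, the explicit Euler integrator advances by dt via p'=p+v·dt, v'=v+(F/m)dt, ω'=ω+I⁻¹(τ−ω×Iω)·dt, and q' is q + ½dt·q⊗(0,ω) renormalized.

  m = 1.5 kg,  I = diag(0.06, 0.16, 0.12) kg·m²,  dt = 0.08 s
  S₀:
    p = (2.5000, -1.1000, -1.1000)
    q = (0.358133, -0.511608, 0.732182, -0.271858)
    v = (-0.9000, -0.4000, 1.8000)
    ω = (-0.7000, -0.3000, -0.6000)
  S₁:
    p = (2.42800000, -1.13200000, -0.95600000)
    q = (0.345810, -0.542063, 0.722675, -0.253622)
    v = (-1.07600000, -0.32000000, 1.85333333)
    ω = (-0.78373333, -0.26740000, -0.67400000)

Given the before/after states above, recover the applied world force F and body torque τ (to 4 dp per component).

Δv = v₁−v₀ = (-0.17600000, 0.08000000, 0.05333333)
m·(v₁−v₀)/dt = (-3.3000, 1.5000, 1.0000)
rate change Δω = (-0.08373333, 0.03260000, -0.07400000)
gyro term ω₀×Iω₀ = (-0.0072, -0.0252, 0.0210)
I·α + gyro = (-0.0700, 0.0400, -0.0900)

F = (-3.3000, 1.5000, 1.0000)
τ = (-0.0700, 0.0400, -0.0900)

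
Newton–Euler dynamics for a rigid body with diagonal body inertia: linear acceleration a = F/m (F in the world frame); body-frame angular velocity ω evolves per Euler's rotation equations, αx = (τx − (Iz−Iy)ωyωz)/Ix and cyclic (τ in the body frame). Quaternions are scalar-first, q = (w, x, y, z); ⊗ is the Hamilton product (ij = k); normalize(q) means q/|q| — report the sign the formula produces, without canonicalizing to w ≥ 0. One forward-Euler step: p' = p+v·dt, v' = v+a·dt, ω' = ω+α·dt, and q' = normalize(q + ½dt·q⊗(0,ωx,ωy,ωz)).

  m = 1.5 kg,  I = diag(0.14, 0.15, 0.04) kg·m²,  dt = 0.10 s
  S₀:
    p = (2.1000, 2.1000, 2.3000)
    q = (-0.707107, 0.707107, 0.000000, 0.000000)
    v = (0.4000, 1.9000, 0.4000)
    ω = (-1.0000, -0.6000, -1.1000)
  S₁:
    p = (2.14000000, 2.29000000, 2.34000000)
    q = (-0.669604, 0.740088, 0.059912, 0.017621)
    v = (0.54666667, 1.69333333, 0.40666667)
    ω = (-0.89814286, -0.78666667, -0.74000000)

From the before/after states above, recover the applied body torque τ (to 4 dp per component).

ω₁ − ω₀ = (0.10185714, -0.18666667, 0.36000000)
precession coupling = (-0.0726, 0.1100, 0.0060)
applied torque τ = (0.0700, -0.1700, 0.1500)

τ = (0.0700, -0.1700, 0.1500)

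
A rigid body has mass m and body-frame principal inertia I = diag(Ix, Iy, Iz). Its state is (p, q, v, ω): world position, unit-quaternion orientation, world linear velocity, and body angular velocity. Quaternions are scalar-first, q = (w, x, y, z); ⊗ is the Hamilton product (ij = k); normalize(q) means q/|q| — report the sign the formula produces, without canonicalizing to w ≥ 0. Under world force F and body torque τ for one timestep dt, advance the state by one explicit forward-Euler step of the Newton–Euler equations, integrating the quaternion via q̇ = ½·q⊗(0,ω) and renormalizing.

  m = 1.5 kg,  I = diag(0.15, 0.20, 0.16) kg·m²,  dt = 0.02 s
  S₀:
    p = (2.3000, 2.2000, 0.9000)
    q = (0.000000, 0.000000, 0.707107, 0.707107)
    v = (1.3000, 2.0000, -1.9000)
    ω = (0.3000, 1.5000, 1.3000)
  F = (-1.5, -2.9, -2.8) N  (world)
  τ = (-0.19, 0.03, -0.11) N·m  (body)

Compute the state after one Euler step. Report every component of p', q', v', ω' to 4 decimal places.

gyro term ω×Iω = (-0.0780, -0.0039, 0.0225)
α = I⁻¹(τ − ω×Iω) = (-0.7467, 0.1695, -0.8281)
new body rate ω' = (0.2851, 1.5034, 1.2834)
q⊗(0,ω) = (-1.9798996, -0.1414214, 0.2121321, -0.2121321)
q + ½dt·q⊗(0,ω), renormalized = (-0.0198, -0.0014, 0.7091, 0.7048)
p + v·dt = (2.3260, 2.2400, 0.8620)
v' = v + a·dt = (1.2800, 1.9613, -1.9373)

p' = (2.3260, 2.2400, 0.8620)
q' = (-0.0198, -0.0014, 0.7091, 0.7048)
v' = (1.2800, 1.9613, -1.9373)
ω' = (0.2851, 1.5034, 1.2834)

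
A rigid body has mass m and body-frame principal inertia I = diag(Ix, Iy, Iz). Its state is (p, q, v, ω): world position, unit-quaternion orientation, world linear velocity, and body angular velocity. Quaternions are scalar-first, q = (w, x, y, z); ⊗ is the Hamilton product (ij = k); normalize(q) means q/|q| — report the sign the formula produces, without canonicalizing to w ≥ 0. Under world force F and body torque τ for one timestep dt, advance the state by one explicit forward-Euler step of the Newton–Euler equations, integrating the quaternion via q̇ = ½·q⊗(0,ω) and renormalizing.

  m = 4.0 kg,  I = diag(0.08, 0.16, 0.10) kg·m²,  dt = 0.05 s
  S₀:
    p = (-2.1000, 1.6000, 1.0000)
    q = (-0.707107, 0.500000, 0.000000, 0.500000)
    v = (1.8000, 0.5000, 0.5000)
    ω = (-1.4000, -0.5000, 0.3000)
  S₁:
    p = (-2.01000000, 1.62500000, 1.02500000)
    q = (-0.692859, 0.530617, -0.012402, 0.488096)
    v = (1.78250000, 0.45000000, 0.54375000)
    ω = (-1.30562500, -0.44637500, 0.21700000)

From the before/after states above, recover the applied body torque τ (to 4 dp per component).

τ = (0.1600, 0.1800, -0.1100)

Δω = ω₁−ω₀ = (0.09437500, 0.05362500, -0.08300000)
gyro term ω₀×Iω₀ = (0.0090, 0.0084, 0.0560)
τ = I·(Δω/dt) + ω₀×(Iω₀) = (0.1600, 0.1800, -0.1100)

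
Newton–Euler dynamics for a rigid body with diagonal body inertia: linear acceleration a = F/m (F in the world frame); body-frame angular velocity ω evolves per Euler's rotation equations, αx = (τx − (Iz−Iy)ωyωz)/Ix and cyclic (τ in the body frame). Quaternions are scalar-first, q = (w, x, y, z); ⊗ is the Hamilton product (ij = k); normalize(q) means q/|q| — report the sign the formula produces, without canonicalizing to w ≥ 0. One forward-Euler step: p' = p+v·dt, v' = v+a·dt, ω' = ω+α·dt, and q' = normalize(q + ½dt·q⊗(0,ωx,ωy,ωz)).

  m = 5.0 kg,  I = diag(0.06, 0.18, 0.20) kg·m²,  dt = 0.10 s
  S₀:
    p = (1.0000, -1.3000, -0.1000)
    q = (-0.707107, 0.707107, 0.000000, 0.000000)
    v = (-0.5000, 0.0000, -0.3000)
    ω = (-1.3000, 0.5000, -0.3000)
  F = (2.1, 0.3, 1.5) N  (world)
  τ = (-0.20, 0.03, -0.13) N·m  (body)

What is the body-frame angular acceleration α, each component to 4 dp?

ω×(Iω) gyroscopic = (-0.0030, -0.0546, -0.0780)
angular accel α = (-3.2833, 0.4700, -0.2600)

α = (-3.2833, 0.4700, -0.2600)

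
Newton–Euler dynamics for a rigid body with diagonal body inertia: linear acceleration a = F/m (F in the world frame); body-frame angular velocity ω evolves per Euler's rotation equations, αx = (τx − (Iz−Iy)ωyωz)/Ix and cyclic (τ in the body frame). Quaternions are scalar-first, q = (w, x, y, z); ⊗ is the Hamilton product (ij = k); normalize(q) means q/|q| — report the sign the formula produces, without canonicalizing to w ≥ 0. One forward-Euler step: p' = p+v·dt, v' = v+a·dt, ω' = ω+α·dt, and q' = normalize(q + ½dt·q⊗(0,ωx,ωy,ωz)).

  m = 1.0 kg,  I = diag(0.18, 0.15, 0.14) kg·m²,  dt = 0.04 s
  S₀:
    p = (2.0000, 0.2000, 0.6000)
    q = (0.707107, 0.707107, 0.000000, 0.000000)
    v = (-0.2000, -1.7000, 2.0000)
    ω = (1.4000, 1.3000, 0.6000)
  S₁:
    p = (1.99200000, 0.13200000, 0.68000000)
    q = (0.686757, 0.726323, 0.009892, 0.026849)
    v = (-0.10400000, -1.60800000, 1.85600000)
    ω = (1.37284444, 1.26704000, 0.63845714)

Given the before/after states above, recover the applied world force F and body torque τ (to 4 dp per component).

Δv = v₁−v₀ = (0.09600000, 0.09200000, -0.14400000)
applied force F = (2.4000, 2.3000, -3.6000)
Δω = ω₁−ω₀ = (-0.02715556, -0.03296000, 0.03845714)
applied torque τ = (-0.1300, -0.0900, 0.0800)

F = (2.4000, 2.3000, -3.6000)
τ = (-0.1300, -0.0900, 0.0800)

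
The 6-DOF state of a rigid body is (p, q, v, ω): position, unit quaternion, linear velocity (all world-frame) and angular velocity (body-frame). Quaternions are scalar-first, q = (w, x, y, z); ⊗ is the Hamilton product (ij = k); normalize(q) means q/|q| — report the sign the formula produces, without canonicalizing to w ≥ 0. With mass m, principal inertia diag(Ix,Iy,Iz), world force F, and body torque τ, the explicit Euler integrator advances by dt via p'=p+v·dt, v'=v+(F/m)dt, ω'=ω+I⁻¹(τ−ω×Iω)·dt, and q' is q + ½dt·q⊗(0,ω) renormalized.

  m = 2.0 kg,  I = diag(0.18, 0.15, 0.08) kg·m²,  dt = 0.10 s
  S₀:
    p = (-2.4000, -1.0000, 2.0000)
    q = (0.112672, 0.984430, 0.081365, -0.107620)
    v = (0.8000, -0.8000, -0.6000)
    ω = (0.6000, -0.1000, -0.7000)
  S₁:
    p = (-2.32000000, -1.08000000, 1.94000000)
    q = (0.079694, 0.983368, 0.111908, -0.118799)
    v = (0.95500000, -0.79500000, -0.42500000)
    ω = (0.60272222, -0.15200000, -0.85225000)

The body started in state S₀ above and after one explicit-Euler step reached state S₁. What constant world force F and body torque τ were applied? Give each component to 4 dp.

rate change Δω = (0.00272222, -0.05200000, -0.15225000)
τ = I·(Δω/dt) + ω₀×(Iω₀) = (0.0000, -0.1200, -0.1200)
velocity change Δv = (0.15500000, 0.00500000, 0.17500000)
m·(v₁−v₀)/dt = (3.1000, 0.1000, 3.5000)

F = (3.1000, 0.1000, 3.5000)
τ = (0.0000, -0.1200, -0.1200)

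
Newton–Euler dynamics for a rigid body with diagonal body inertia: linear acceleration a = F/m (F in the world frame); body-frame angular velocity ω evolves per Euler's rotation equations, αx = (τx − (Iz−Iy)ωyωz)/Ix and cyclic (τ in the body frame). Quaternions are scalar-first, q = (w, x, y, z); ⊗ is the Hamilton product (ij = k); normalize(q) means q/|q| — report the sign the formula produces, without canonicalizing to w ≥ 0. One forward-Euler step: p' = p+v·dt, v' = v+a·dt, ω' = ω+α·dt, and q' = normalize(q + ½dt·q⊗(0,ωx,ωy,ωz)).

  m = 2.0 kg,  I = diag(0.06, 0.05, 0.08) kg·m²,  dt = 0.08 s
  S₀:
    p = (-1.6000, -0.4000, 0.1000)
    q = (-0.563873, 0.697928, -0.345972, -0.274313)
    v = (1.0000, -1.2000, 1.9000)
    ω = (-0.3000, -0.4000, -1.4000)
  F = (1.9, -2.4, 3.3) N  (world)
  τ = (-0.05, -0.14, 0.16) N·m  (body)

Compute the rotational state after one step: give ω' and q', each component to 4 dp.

ω' = (-0.3891, -0.6106, -1.2388)
q' = (-0.5754, 0.7184, -0.2941, -0.2576)

ω×(Iω) gyroscopic = (0.0168, -0.0084, -0.0012)
(τ − ω×Iω)/I = (-1.1133, -2.6320, 2.0150)
ω' = ω + α·dt = (-0.3891, -0.6106, -1.2388)
q⊗(0,ω) = (-0.3130486, 0.5437975, 1.2849423, 0.4064594)
q' = normalize(q + ½dt·q⊗(0,ω)) = (-0.5754, 0.7184, -0.2941, -0.2576)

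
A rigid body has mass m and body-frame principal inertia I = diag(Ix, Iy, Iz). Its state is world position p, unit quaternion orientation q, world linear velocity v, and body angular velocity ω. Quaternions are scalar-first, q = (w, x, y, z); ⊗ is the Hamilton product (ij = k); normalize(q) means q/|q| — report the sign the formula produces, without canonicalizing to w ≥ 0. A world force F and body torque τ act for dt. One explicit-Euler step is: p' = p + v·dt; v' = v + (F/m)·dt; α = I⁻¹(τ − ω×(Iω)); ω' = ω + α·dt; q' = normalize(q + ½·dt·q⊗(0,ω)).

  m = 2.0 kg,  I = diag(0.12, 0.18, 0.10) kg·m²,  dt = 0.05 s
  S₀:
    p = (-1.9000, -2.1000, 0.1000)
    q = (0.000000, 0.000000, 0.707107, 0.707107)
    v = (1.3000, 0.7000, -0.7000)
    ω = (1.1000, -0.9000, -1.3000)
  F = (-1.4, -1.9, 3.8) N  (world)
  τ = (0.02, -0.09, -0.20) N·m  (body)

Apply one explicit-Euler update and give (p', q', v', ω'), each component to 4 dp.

ω×(Iω) gyroscopic = (-0.0936, -0.0286, -0.0594)
(τ − ω×Iω)/I = (0.9467, -0.3411, -1.4060)
ω' = ω + α·dt = (1.1473, -0.9171, -1.3703)
2q̇ = q⊗(0,ω) = (1.5556354, -0.2828428, 0.7778177, -0.7778177)
q + ½dt·q⊗(0,ω), renormalized = (0.0388, -0.0071, 0.7257, 0.6869)
a = F/m = (-0.7000, -0.9500, 1.9000)
p + v·dt = (-1.8350, -2.0650, 0.0650)
v' = v + a·dt = (1.2650, 0.6525, -0.6050)

p' = (-1.8350, -2.0650, 0.0650)
q' = (0.0388, -0.0071, 0.7257, 0.6869)
v' = (1.2650, 0.6525, -0.6050)
ω' = (1.1473, -0.9171, -1.3703)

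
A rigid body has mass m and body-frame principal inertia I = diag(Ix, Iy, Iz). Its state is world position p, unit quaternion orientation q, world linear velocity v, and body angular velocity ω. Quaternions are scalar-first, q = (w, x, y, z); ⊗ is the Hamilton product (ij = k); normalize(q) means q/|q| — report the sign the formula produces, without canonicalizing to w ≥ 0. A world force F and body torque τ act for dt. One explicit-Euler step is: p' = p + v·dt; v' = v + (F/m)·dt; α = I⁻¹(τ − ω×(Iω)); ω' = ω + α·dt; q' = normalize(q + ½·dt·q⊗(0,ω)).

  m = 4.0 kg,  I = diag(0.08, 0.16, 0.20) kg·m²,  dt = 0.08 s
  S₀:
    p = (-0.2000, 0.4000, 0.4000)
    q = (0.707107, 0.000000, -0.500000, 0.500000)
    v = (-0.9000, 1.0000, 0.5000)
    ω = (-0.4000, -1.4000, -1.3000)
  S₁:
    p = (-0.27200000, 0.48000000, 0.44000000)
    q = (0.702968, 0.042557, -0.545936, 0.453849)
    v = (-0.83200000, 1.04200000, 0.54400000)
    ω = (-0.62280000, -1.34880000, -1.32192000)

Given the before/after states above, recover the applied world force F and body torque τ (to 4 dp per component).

v₁ − v₀ = (0.06800000, 0.04200000, 0.04400000)
applied force F = (3.4000, 2.1000, 2.2000)
rate change Δω = (-0.22280000, 0.05120000, -0.02192000)
precession coupling = (0.0728, -0.0624, 0.0448)
τ = I·(Δω/dt) + ω₀×(Iω₀) = (-0.1500, 0.0400, -0.0100)

F = (3.4000, 2.1000, 2.2000)
τ = (-0.1500, 0.0400, -0.0100)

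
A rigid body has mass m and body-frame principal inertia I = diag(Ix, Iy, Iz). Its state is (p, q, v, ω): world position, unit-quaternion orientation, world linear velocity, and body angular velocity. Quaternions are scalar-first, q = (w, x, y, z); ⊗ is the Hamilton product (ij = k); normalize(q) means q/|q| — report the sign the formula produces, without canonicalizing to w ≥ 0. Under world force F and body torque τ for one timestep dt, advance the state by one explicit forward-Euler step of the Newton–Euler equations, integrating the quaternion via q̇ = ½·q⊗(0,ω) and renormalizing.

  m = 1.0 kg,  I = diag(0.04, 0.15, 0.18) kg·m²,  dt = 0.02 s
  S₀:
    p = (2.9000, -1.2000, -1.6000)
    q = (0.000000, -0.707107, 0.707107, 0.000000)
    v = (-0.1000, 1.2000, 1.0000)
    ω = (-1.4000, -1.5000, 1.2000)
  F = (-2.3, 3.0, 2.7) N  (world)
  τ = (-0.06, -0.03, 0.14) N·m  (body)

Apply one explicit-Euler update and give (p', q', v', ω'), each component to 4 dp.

p' = (2.8980, -1.1760, -1.5800)
q' = (0.0007, -0.6984, 0.7154, 0.0205)
v' = (-0.1460, 1.2600, 1.0540)
ω' = (-1.4030, -1.5354, 1.1899)

ω×(Iω) gyroscopic = (-0.0540, 0.2352, 0.2310)
angular accel α = (-0.1500, -1.7680, -0.5056)
ω' = ω + α·dt = (-1.4030, -1.5354, 1.1899)
q⊗(0,ω) = (0.0707107, 0.8485284, 0.8485284, 2.0506103)
updated quaternion q' = (0.0007, -0.6984, 0.7154, 0.0205)
p + v·dt = (2.8980, -1.1760, -1.5800)
v + (F/m)dt = (-0.1460, 1.2600, 1.0540)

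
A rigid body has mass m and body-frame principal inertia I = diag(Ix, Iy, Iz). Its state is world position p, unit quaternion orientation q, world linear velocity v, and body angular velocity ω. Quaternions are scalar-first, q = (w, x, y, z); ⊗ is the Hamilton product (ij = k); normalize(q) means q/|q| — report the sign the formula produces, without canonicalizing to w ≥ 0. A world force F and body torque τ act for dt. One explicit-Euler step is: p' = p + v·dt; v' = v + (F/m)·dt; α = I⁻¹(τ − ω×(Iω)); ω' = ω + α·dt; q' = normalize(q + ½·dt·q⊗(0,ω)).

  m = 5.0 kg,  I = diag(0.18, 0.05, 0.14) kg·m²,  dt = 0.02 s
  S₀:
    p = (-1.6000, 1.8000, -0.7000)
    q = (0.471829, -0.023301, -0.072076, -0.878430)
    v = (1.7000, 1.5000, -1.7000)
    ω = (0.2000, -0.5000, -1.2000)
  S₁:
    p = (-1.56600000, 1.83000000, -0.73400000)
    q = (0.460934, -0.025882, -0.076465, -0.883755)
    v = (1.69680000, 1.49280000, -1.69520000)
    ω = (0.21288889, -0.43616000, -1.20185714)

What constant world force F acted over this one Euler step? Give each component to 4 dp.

F = (-0.8000, -1.8000, 1.2000)

v₁ − v₀ = (-0.00320000, -0.00720000, 0.00480000)
F = m·Δv/dt = (-0.8000, -1.8000, 1.2000)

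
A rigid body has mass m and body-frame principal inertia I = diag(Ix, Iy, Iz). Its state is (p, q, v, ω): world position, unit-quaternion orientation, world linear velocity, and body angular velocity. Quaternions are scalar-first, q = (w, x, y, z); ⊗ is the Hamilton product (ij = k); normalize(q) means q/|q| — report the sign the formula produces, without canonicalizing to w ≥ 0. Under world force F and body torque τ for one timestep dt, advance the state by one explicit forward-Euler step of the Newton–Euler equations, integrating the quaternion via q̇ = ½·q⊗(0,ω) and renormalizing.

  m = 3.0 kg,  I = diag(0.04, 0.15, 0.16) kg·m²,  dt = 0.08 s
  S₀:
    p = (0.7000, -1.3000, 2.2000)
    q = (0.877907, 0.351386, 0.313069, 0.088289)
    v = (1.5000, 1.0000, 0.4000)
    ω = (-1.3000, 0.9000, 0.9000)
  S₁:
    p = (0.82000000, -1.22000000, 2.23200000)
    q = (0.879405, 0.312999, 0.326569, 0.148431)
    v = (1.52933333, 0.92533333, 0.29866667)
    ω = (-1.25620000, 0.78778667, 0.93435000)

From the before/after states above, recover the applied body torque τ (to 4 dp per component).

τ = (0.0300, -0.0700, -0.0600)

Δω = ω₁−ω₀ = (0.04380000, -0.11221333, 0.03435000)
ω₀×(Iω₀) = (0.0081, 0.1404, -0.1287)
I·α + gyro = (0.0300, -0.0700, -0.0600)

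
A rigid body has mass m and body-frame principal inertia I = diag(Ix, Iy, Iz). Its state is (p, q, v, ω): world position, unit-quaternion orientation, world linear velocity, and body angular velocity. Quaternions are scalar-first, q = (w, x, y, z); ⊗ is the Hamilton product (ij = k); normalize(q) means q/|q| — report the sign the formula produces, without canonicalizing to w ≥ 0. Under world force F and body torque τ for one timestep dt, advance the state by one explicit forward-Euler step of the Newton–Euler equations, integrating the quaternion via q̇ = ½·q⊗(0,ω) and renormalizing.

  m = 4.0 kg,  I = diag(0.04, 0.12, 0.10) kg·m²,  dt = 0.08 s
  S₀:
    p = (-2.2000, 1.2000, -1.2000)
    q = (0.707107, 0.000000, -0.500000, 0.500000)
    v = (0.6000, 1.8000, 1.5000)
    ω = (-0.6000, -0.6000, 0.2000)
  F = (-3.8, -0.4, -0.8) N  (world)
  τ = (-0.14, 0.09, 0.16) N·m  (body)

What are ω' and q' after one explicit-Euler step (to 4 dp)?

gyro term ω×Iω = (0.0024, 0.0072, 0.0288)
α = I⁻¹(τ − ω×Iω) = (-3.5600, 0.6900, 1.3120)
ω' = ω + α·dt = (-0.8848, -0.5448, 0.3050)
Hamilton product q⊗(0,ω) = (-0.4000000, -0.2242642, -0.7242642, -0.1585786)
q' = normalize(q + ½dt·q⊗(0,ω)) = (0.6907, -0.0090, -0.5286, 0.4934)

ω' = (-0.8848, -0.5448, 0.3050)
q' = (0.6907, -0.0090, -0.5286, 0.4934)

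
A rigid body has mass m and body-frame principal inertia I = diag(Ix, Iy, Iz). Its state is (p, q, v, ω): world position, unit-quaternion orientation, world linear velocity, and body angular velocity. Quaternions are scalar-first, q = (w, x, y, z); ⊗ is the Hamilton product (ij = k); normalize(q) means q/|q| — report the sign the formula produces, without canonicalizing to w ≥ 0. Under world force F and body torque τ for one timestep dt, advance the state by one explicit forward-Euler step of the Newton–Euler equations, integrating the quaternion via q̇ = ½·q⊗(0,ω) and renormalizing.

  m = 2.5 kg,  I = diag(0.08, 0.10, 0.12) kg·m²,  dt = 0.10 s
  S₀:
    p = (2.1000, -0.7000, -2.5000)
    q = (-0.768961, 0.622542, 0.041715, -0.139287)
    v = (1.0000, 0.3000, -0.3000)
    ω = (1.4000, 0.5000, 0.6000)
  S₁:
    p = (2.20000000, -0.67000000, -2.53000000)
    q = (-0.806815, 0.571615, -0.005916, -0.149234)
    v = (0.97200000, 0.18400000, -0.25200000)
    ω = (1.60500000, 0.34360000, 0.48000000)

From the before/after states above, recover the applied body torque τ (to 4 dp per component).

τ = (0.1700, -0.1900, -0.1300)

Δω = ω₁−ω₀ = (0.20500000, -0.15640000, -0.12000000)
gyro term ω₀×Iω₀ = (0.0060, -0.0336, 0.0140)
I·α + gyro = (0.1700, -0.1900, -0.1300)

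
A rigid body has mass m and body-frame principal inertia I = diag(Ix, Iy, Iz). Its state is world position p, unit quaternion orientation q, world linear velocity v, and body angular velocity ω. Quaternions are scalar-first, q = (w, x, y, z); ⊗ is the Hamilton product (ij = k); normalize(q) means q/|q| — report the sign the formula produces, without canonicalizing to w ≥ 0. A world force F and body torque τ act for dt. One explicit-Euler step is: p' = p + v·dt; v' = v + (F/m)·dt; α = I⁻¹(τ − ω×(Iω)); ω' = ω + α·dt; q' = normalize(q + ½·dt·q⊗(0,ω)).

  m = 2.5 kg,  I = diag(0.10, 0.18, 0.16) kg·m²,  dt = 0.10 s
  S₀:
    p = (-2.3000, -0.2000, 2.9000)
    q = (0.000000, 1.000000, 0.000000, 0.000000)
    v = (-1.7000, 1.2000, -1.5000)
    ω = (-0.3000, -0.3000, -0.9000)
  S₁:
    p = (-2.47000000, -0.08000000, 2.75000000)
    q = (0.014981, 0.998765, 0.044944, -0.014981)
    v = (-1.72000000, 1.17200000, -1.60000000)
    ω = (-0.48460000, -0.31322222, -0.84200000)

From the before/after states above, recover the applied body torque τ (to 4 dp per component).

τ = (-0.1900, -0.0400, 0.1000)

ω₁ − ω₀ = (-0.18460000, -0.01322222, 0.05800000)
gyro term ω₀×Iω₀ = (-0.0054, -0.0162, 0.0072)
applied torque τ = (-0.1900, -0.0400, 0.1000)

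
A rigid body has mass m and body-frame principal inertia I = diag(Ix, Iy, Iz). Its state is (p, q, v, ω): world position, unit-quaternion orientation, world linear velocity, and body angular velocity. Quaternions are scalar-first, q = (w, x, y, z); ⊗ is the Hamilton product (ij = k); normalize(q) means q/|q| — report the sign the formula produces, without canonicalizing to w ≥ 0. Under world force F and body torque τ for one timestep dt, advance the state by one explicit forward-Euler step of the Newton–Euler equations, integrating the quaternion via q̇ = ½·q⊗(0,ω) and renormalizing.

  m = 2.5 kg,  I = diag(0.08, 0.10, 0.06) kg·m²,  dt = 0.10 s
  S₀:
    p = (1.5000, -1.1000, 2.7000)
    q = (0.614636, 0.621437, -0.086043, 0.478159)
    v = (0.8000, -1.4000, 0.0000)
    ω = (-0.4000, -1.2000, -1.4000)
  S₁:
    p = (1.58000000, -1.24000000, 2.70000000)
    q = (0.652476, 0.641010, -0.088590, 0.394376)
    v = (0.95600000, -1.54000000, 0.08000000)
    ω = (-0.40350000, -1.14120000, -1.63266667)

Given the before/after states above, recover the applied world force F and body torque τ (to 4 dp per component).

F = (3.9000, -3.5000, 2.0000)
τ = (-0.0700, 0.0700, -0.1300)

Δω = ω₁−ω₀ = (-0.00350000, 0.05880000, -0.23266667)
τ = I·(Δω/dt) + ω₀×(Iω₀) = (-0.0700, 0.0700, -0.1300)
Δv = v₁−v₀ = (0.15600000, -0.14000000, 0.08000000)
F = m·Δv/dt = (3.9000, -3.5000, 2.0000)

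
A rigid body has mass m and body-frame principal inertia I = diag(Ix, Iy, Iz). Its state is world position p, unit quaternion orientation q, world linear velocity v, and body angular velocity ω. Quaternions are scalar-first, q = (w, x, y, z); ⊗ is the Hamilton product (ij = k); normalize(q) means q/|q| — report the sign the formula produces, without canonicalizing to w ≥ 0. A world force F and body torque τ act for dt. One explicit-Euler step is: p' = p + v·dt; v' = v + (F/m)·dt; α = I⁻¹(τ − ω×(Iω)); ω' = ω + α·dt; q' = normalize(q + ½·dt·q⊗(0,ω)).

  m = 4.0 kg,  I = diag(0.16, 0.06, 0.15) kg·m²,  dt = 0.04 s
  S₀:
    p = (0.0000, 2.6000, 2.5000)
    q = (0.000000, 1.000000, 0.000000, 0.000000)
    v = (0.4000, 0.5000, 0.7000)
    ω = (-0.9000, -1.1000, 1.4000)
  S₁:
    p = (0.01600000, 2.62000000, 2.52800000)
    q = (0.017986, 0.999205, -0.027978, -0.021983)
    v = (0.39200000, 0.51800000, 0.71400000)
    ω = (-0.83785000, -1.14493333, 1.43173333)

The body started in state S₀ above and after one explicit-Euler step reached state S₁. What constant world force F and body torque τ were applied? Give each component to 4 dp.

F = (-0.8000, 1.8000, 1.4000)
τ = (0.1100, -0.0800, 0.0200)

Δω = ω₁−ω₀ = (0.06215000, -0.04493333, 0.03173333)
τ = I·(Δω/dt) + ω₀×(Iω₀) = (0.1100, -0.0800, 0.0200)
Δv = v₁−v₀ = (-0.00800000, 0.01800000, 0.01400000)
F = m·Δv/dt = (-0.8000, 1.8000, 1.4000)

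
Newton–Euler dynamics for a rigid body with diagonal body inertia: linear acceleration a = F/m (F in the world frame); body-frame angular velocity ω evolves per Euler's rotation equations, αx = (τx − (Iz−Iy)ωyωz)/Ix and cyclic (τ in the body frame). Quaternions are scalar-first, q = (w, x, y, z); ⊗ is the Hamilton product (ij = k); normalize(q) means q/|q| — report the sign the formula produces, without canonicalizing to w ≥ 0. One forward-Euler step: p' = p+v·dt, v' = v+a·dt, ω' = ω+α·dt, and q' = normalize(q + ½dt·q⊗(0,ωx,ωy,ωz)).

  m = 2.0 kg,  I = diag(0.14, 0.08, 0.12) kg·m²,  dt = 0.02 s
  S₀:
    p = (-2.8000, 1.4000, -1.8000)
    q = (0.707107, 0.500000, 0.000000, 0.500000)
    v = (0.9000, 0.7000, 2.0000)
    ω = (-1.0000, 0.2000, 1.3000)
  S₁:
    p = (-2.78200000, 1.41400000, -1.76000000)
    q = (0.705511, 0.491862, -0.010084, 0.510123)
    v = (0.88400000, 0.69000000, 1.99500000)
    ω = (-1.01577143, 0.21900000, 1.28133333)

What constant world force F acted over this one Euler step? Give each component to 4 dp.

v₁ − v₀ = (-0.01600000, -0.01000000, -0.00500000)
applied force F = (-1.6000, -1.0000, -0.5000)

F = (-1.6000, -1.0000, -0.5000)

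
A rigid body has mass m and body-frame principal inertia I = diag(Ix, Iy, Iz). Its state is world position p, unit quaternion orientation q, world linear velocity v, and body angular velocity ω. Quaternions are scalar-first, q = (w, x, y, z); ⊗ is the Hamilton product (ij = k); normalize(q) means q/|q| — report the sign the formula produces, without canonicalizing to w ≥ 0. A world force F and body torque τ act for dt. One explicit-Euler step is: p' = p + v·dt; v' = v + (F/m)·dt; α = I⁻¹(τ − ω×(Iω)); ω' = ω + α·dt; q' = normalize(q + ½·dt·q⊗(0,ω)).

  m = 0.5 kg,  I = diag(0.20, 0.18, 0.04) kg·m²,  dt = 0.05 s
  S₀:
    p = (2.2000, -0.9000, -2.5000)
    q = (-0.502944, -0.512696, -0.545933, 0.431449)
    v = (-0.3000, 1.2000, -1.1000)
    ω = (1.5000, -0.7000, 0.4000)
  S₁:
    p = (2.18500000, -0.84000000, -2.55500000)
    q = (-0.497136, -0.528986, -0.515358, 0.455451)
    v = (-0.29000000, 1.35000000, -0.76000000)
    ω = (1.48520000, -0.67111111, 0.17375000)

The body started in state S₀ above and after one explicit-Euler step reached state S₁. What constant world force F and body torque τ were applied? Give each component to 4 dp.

F = (0.1000, 1.5000, 3.4000)
τ = (-0.0200, 0.2000, -0.1600)

velocity change Δv = (0.01000000, 0.15000000, 0.34000000)
applied force F = (0.1000, 1.5000, 3.4000)
rate change Δω = (-0.01480000, 0.02888889, -0.22625000)
applied torque τ = (-0.0200, 0.2000, -0.1600)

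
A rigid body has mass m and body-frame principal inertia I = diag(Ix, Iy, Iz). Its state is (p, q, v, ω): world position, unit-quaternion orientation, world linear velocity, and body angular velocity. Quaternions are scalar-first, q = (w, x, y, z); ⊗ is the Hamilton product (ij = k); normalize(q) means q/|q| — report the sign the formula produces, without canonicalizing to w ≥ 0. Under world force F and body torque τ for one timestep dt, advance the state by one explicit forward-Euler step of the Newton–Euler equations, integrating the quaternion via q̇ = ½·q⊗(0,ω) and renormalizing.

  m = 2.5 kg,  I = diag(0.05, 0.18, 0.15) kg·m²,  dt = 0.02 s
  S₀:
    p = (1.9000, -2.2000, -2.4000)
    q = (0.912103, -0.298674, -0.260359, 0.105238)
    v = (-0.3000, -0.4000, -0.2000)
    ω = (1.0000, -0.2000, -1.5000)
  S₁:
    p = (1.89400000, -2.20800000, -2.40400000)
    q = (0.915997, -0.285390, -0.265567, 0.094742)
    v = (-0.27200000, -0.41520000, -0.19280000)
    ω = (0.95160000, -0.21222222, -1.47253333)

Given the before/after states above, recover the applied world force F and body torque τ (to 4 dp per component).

F = (3.5000, -1.9000, 0.9000)
τ = (-0.1300, 0.0400, 0.1800)

v₁ − v₀ = (0.02800000, -0.01520000, 0.00720000)
F = m·Δv/dt = (3.5000, -1.9000, 0.9000)
ω₁ − ω₀ = (-0.04840000, -0.01222222, 0.02746667)
applied torque τ = (-0.1300, 0.0400, 0.1800)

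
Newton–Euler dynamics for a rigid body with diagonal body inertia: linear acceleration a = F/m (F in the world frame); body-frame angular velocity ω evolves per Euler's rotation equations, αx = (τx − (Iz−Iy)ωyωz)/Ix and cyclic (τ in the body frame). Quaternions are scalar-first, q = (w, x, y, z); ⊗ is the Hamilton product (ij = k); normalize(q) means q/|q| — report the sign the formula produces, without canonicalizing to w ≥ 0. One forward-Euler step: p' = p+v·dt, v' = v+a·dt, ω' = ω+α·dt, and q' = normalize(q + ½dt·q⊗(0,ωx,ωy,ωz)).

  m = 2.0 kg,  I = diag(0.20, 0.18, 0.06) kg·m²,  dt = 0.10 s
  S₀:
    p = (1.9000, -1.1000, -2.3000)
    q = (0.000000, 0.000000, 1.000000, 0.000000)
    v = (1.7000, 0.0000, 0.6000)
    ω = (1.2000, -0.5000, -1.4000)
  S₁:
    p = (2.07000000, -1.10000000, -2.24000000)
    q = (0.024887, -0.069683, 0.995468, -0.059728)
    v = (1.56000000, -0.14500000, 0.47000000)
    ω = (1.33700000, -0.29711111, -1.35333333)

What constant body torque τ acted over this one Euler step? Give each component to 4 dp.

τ = (0.1900, 0.1300, 0.0400)

rate change Δω = (0.13700000, 0.20288889, 0.04666667)
ω₀×(Iω₀) = (-0.0840, -0.2352, 0.0120)
applied torque τ = (0.1900, 0.1300, 0.0400)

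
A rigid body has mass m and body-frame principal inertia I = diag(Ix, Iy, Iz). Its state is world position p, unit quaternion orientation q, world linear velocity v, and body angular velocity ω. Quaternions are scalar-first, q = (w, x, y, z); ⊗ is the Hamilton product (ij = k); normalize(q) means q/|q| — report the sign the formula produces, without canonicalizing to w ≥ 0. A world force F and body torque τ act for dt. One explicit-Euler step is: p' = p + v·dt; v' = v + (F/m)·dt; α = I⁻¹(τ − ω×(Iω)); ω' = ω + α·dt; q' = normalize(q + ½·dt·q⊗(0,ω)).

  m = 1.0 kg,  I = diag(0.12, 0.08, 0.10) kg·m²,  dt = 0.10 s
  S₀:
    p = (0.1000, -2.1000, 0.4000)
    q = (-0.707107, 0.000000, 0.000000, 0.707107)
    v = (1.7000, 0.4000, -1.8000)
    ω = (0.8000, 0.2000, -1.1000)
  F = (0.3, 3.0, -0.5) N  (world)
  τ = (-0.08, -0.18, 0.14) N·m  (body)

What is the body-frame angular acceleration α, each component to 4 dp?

ω×(Iω) gyroscopic = (-0.0044, -0.0176, -0.0064)
α = I⁻¹(τ − ω×Iω) = (-0.6300, -2.0300, 1.4640)

α = (-0.6300, -2.0300, 1.4640)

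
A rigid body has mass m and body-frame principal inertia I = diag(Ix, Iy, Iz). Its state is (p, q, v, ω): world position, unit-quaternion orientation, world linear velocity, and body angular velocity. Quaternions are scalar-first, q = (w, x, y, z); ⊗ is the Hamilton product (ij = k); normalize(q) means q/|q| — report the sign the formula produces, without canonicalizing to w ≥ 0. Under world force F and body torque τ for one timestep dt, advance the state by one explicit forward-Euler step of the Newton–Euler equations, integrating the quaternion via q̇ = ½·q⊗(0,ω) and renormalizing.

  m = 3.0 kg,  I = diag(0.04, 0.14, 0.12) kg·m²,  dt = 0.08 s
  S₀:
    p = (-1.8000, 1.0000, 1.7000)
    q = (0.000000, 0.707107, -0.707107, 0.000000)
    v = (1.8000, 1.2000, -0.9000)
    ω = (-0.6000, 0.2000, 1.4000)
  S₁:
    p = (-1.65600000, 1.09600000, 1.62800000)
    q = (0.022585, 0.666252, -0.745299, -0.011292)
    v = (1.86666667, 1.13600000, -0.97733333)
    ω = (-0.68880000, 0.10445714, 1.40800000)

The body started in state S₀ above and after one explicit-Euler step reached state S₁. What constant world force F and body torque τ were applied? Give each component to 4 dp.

F = (2.5000, -2.4000, -2.9000)
τ = (-0.0500, -0.1000, 0.0000)

velocity change Δv = (0.06666667, -0.06400000, -0.07733333)
F = m·Δv/dt = (2.5000, -2.4000, -2.9000)
Δω = ω₁−ω₀ = (-0.08880000, -0.09554286, 0.00800000)
ω₀×(Iω₀) = (-0.0056, 0.0672, -0.0120)
I·α + gyro = (-0.0500, -0.1000, 0.0000)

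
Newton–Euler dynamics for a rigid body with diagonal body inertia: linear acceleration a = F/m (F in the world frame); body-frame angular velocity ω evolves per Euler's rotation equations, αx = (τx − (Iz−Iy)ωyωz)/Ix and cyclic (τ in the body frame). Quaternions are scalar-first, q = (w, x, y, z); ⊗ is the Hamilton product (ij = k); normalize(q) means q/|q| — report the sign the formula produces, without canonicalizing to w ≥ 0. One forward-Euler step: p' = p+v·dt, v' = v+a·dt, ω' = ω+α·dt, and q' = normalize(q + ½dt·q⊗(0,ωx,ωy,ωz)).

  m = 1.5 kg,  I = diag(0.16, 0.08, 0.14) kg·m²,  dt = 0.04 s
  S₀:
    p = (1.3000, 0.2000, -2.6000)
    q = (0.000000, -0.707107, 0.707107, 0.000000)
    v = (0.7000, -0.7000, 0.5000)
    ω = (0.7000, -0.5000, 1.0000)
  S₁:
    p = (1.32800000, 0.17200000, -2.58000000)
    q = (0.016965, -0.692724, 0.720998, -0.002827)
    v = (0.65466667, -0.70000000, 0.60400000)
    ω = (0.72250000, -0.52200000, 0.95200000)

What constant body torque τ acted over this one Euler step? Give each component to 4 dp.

τ = (0.0600, -0.0300, -0.1400)

Δω = ω₁−ω₀ = (0.02250000, -0.02200000, -0.04800000)
precession coupling = (-0.0300, 0.0140, 0.0280)
I·α + gyro = (0.0600, -0.0300, -0.1400)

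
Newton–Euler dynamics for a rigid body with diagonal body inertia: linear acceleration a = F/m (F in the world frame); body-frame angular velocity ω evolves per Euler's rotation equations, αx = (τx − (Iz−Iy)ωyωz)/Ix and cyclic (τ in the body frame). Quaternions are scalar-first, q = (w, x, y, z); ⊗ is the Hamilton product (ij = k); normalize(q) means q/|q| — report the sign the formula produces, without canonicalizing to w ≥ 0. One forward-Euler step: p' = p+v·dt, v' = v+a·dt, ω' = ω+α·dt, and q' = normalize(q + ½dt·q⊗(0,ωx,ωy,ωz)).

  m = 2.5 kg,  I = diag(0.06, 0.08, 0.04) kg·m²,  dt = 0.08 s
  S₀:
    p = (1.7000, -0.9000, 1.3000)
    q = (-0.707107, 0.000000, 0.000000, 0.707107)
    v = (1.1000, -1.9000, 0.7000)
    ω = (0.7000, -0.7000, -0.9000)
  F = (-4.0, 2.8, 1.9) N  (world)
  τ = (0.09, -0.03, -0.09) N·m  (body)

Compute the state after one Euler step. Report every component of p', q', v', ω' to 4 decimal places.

p' = (1.7880, -1.0520, 1.3560)
q' = (-0.6807, 0.0000, 0.0395, 0.7315)
v' = (0.9720, -1.8104, 0.7608)
ω' = (0.8536, -0.7174, -1.0604)

α = I⁻¹(τ − ω×Iω) = (1.9200, -0.2175, -2.0050)
ω + α·dt = (0.8536, -0.7174, -1.0604)
Hamilton product q⊗(0,ω) = (0.6363963, 0.0000000, 0.9899498, 0.6363963)
q' = normalize(q + ½dt·q⊗(0,ω)) = (-0.6807, 0.0000, 0.0395, 0.7315)
p + v·dt = (1.7880, -1.0520, 1.3560)
new velocity v' = (0.9720, -1.8104, 0.7608)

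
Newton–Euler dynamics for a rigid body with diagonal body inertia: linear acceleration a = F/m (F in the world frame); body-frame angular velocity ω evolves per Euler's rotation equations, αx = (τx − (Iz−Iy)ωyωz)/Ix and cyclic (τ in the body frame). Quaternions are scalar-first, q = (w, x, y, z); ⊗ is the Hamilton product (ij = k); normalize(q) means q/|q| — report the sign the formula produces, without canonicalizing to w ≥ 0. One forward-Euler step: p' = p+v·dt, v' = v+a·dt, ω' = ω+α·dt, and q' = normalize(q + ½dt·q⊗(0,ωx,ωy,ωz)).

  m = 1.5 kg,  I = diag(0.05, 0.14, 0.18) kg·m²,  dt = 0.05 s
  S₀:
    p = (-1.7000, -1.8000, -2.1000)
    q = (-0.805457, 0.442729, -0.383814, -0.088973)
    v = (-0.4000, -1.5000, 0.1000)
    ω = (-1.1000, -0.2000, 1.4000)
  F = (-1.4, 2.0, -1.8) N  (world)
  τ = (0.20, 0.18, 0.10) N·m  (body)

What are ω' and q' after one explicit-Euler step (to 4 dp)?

ω' = (-0.8888, -0.2072, 1.4223)
q' = (-0.7913, 0.4505, -0.3924, -0.1298)

α = I⁻¹(τ − ω×Iω) = (4.2240, -0.1443, 0.4456)
ω' = ω + α·dt = (-0.8888, -0.2072, 1.4223)
2q̇ = q⊗(0,ω) = (0.5348013, 0.3308685, -0.3608589, -1.6383810)
q' = normalize(q + ½dt·q⊗(0,ω)) = (-0.7913, 0.4505, -0.3924, -0.1298)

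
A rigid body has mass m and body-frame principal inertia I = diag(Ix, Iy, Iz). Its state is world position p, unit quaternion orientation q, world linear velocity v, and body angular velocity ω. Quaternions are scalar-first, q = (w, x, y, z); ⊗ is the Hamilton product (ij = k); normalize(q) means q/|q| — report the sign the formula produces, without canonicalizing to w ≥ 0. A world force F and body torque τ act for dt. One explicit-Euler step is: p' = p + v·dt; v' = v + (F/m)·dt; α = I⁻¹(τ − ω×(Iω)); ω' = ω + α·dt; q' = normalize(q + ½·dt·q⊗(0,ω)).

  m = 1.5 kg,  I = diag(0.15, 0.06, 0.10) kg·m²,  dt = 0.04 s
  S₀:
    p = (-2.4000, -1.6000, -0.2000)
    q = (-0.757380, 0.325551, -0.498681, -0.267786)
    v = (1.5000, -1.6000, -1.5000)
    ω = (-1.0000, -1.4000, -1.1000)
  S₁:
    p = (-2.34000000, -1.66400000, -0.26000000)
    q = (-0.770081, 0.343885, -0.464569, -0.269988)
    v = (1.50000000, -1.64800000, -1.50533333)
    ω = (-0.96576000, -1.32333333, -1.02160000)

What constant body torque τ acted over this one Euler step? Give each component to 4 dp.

τ = (0.1900, 0.1700, 0.0700)

Δω = ω₁−ω₀ = (0.03424000, 0.07666667, 0.07840000)
precession coupling = (0.0616, 0.0550, -0.1260)
I·α + gyro = (0.1900, 0.1700, 0.0700)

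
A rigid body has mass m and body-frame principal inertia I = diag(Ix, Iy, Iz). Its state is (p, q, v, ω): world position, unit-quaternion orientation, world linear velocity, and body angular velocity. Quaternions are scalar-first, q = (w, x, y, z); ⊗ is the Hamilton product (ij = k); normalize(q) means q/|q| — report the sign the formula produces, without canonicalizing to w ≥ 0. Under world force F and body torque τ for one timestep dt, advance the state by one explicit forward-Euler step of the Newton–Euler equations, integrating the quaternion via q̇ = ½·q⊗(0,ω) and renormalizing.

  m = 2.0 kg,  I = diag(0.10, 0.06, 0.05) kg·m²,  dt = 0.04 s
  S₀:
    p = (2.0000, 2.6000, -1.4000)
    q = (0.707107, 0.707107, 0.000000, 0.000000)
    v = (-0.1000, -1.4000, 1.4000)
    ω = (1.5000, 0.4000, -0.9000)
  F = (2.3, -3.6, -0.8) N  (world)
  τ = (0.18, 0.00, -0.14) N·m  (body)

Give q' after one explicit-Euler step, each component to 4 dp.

q⊗(0,ω) = (-1.0606605, 1.0606605, 0.9192391, -0.3535535)
q' = normalize(q + ½dt·q⊗(0,ω)) = (0.6855, 0.7279, 0.0184, -0.0071)

q' = (0.6855, 0.7279, 0.0184, -0.0071)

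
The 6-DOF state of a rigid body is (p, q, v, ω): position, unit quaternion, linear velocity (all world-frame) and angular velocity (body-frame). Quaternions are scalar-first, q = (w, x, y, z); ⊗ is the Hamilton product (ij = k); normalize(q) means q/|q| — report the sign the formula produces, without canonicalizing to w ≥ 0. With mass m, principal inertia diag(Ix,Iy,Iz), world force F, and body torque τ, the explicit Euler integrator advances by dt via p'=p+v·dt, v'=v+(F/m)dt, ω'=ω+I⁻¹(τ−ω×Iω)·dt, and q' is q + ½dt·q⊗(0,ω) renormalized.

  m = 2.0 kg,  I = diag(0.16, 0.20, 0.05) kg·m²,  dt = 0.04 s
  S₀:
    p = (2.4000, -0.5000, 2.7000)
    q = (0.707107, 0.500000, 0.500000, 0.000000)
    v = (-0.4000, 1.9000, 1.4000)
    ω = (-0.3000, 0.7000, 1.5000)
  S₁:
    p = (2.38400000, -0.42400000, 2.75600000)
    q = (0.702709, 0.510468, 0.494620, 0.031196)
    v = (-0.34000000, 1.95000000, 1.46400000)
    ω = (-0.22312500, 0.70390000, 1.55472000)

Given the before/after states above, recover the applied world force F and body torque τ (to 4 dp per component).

F = (3.0000, 2.5000, 3.2000)
τ = (0.1500, -0.0300, 0.0600)

velocity change Δv = (0.06000000, 0.05000000, 0.06400000)
m·(v₁−v₀)/dt = (3.0000, 2.5000, 3.2000)
ω₁ − ω₀ = (0.07687500, 0.00390000, 0.05472000)
gyro term ω₀×Iω₀ = (-0.1575, -0.0495, -0.0084)
τ = I·(Δω/dt) + ω₀×(Iω₀) = (0.1500, -0.0300, 0.0600)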